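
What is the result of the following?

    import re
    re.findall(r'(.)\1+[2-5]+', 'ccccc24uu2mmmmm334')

`\1` has to match the exact text group 1 already captured.
Scanning left to right: at [0:7] match 'ccccc24', group 1 = 'c'; at [7:10] match 'uu2', group 1 = 'u'; at [10:18] match 'mmmmm334', group 1 = 'm'.
`findall` collects group 1 from each match (3 total).

['c', 'u', 'm']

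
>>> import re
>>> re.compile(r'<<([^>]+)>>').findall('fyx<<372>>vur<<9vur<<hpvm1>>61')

['372', '9vur<<hpvm1']

Scanning left to right: at [3:10] match '<<372>>', group 1 = '372'; at [13:28] match '<<9vur<<hpvm1>>', group 1 = '9vur<<hpvm1'.
One capturing group, so `findall` returns just the captured substring from each match — 2 in all.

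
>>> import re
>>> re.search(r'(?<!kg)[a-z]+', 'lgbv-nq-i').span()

(0, 4)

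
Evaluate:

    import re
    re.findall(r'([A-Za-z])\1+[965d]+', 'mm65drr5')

['m', 'r']

The backreference `\1` re-matches whatever the first group consumed, character for character.
Because there's exactly one group, `findall` drops the full match and keeps group 1 from each hit.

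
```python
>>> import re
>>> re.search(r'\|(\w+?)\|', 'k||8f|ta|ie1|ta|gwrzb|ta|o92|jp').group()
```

'|8f|'

`search` walks the string left to right and returns the first match it finds.
The match spans [2:6] → '|8f|'.
Captured: group 1 = '8f'.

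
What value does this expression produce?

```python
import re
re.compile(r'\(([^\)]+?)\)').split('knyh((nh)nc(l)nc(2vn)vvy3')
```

With a capturing group present, the delimiter's captured portion is kept in the result list.

['knyh', '(nh', 'nc', 'l', 'nc', '2vn', 'vvy3']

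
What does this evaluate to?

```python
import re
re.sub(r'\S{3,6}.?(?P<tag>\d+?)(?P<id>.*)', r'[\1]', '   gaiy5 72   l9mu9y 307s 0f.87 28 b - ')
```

'   [7]'

A `+?`/`*?`/`{m,n}?` starts at its minimum and grows only as far as needed for what follows to match.
Each match is replaced using the text its own group 1 captured.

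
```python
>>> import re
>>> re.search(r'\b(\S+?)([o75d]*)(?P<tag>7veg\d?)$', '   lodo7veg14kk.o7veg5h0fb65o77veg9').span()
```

(3, 35)

The match spans [3:35] → 'lodo7veg14kk.o7veg5h0fb65o77veg9'.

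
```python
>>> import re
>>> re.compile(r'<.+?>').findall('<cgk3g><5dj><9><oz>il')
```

['<cgk3g>', '<5dj>', '<9>', '<oz>']

A `+?`/`*?`/`{m,n}?` starts at its minimum and grows only as far as needed for what follows to match.
Walking the string: at [0:7] → '<cgk3g>'; at [7:12] → '<5dj>'; at [12:15] → '<9>'; at [15:19] → '<oz>'.
`findall` yields the raw match text (4 of them) because the pattern has no groups.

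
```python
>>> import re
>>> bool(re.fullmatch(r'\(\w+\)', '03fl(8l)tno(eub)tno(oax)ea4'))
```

`re.fullmatch` requires the pattern to consume the entire string.
Here the string isn't matched end-to-end, so the call returns None, and `bool(None)` is False.

False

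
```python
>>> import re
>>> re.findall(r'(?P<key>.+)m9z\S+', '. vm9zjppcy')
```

['. v']

The pattern matches one or more of any character (captured as 'key'); then the literal 'm9z', then one or more of a non-whitespace character.
Matches: at [0:11] match '. vm9zjppcy', group 1 = '. v'.
`findall` collects group 1 from the one match (1 total).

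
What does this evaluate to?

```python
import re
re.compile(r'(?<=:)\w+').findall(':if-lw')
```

['if']

The positive lookaround only admits positions where the adjacent text matches; those characters stay outside the span.
Matches: at [1:3] → 'if'.
`findall` yields the raw match text (1 of them) because the pattern has no groups.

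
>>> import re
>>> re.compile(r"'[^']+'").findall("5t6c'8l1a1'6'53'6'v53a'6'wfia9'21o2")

["'8l1a1'", "'53'", "'v53a'", "'wfia9'"]

Walking the string: at [4:11] → "'8l1a1'"; at [12:16] → "'53'"; at [17:23] → "'v53a'"; at [24:31] → "'wfia9'".
`findall` yields the raw match text (4 of them) because the pattern has no groups.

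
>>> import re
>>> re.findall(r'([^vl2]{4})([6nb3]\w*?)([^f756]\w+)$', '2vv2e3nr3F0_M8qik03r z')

Pattern: exactly 4 of any character except [vl2] (captured); then one of [6nb3], then zero or more of a word character (lazy) (captured); then any character except [f756], then one or more of a word character (captured); then anchored at the end.
Walking the string: at [4:22] match 'e3nr3F0_M8qik03r z', groups = ('e3nr', '3F0_M8qik03r', ' z').
Multiple groups make `findall` return tuples — one 3-tuple for the one match.

[('e3nr', '3F0_M8qik03r', ' z')]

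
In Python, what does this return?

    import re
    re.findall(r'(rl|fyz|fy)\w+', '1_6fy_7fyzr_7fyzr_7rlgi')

Scanning left to right: at [3:23] match 'fy_7fyzr_7fyzr_7rlgi', group 1 = 'fy'.
`findall` collects group 1 from the one match (1 total).

['fy']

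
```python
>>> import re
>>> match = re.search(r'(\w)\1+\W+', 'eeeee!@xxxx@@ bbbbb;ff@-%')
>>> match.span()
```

`\1` is not a pattern — it's the concrete string captured by group 1, re-applied verbatim.
`re.search` tries every starting position until one works.
The match spans [0:7] → 'eeeee!@'.
Captured: group 1 = 'e'.

(0, 7)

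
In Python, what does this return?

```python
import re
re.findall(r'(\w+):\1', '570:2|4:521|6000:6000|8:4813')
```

`\1` is not a pattern — it's the concrete string captured by group 1, re-applied verbatim.
Walking the string: at [12:21] match '6000:6000', group 1 = '6000'.
`findall` collects group 1 from the one match (1 total).

['6000']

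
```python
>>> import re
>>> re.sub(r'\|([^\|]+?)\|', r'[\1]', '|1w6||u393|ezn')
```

'[1w6][u393]ezn'

`\1` in the replacement pulls in group 1's text for each match.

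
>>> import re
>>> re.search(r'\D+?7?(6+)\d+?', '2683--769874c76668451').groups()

('6',)

This matches one or more of a non-digit (lazy), then optionally a literal '7'; then one or more of a literal '6' (captured); then one or more of a digit (lazy).
A non-greedy quantifier consumes as few characters as it can — just enough that the remainder of the pattern still matches from where it stops; whatever follows it matches normally.
Unlike `match`, `search` isn't anchored — it looks for the pattern anywhere in the string.
The match spans [4:9] → '--769'.
Captured: group 1 = '6'.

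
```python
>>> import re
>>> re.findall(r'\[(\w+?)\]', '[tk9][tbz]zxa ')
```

Scanning left to right: at [0:5] match '[tk9]', group 1 = 'tk9'; at [5:10] match '[tbz]', group 1 = 'tbz'.
Because there's exactly one group, `findall` drops the full match and keeps group 1 from each hit.

['tk9', 'tbz']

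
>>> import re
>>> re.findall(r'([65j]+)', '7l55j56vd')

Pattern: one or more of one of [65j] (captured).
Walking the string: at [2:7] match '55j56', group 1 = '55j56'.
Because there's exactly one group, `findall` drops the full match and keeps group 1 from the one hit.

['55j56']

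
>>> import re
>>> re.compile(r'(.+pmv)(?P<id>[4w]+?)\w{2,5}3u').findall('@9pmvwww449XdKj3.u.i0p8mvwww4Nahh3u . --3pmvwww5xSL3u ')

[('@9pmvwww449XdKj3.u.i0p8mvwww4Nahh3u . --3pmv', 'ww')]

The pattern matches one or more of any character, then the literal 'pmv' (captured); then one or more of one of [4w] (lazy) (captured as 'id'); then 2 to 5 of a word character, then the literal '3u'.
Lazy quantifiers expand one character at a time until the remainder of the pattern can match.
Walking the string: at [0:53] match '@9pmvwww449XdKj3.u.i0p8mvwww4Nahh3u . --3pmvwww5xSL3u', groups = ('@9pmvwww449XdKj3.u.i0p8mvwww4Nahh3u . --3pmv', 'ww').
`findall` packs the 2 group values into a tuple for every match.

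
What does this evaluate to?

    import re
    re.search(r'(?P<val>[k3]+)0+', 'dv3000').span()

(2, 6)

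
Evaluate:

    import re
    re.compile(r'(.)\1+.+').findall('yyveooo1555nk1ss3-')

['y']

The backreference `\1` re-matches whatever the first group consumed, character for character.
`findall` collects group 1 from the one match (1 total).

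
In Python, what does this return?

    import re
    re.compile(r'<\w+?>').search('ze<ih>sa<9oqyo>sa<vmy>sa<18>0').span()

`re.search` tries every starting position until one works.
The match spans [2:6] → '<ih>'.

(2, 6)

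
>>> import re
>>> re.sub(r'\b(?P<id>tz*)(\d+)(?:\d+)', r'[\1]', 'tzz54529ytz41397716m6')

The pattern matches a word boundary (`\b`, zero-width); then the literal 't', then zero or more of a literal 'z' (captured as 'id'); then one or more of a digit (captured); then one or more of a digit (non-capturing group).
Matches: at [0:8] → 'tzz54529'.
Each match is replaced using the text its own group 1 captured.

'[tzz]ytz41397716m6'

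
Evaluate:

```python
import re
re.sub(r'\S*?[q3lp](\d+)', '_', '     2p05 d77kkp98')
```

This matches zero or more of a non-whitespace character (lazy), then one of [q3lp]; then one or more of a digit (captured).
`sub` substitutes '_' at each match site.

'     _ _'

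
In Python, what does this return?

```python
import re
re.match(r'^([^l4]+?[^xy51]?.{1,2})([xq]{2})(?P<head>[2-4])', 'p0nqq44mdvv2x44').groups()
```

Pattern: anchored at the start of the string; then one or more of any character except [l4] (lazy), then optionally any character except [xy51], then 1 to 2 of any character (captured); then exactly 2 of one of [xq] (captured); then a character in [2-4] (captured as 'head').
With `match`, the pattern is implicitly anchored at the beginning.
The match spans [0:6] → 'p0nqq4'.
Captured: group 1 = 'p0n', group 2 = 'qq', group 3 = '4'.

('p0n', 'qq', '4')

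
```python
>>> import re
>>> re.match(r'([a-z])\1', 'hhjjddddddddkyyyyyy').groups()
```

('h',)

The backreference `\1` re-matches whatever the first group consumed, character for character.
With `match`, the pattern is implicitly anchored at the beginning.
The match spans [0:2] → 'hh'.
Captured: group 1 = 'h'.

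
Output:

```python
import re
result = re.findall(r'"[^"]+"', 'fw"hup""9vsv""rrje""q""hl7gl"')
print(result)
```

['"hup"', '"9vsv"', '"rrje"', '"q"', '"hl7gl"']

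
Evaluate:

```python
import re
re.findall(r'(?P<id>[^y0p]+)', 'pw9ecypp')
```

['w9ec']

This matches one or more of any character except [y0p] (captured as 'id').
Walking the string: at [1:5] match 'w9ec', group 1 = 'w9ec'.
Because there's exactly one group, `findall` drops the full match and keeps group 1 from the one hit.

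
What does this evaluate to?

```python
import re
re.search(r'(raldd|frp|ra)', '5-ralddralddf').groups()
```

`|` is ordered: at each position the engine commits to the first alternative that works.
`re.search` tries every starting position until one works.
The match spans [2:7] → 'raldd'.
Captured: group 1 = 'raldd'.

('raldd',)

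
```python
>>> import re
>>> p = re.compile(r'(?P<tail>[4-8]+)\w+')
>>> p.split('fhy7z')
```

Pattern: one or more of a character in [4-8] (captured as 'tail'); then one or more of a word character.
Matches to split on: at [3:5] → '7z'.
The group in the pattern means `split` returns the separators' captures alongside the pieces.

['fhy', '7', '']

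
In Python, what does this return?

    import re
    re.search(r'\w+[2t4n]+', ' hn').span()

Pattern: one or more of a word character; then one or more of one of [2t4n].
`search` walks the string left to right and returns the first match it finds.
The match spans [1:3] → 'hn'.

(1, 3)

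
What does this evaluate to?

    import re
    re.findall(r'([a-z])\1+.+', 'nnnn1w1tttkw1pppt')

The backreference `\1` re-matches whatever the first group consumed, character for character.
With a single group, `findall` returns only what that group captured — 1 item.

['n']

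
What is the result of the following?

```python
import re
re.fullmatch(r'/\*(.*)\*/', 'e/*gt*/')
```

`re.fullmatch` is like wrapping the pattern in `^…$` (in single-line mode).
Here the string isn't matched end-to-end, so the call returns None.

None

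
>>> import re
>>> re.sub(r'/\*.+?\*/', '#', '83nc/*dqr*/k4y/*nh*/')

'83nc#k4y#'

With the lazy modifier that quantifier settles for the fewest repetitions that let the rest of the pattern succeed (the atoms after it are unaffected and can still be greedy).
`sub` substitutes '#' at each match site.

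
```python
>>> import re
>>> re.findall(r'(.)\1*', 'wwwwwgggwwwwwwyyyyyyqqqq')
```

`\1` is not a pattern — it's the concrete string captured by group 1, re-applied verbatim.
Walking the string: at [0:5] match 'wwwww', group 1 = 'w'; at [5:8] match 'ggg', group 1 = 'g'; at [8:14] match 'wwwwww', group 1 = 'w'; at [14:20] match 'yyyyyy', group 1 = 'y'; at [20:24] match 'qqqq', group 1 = 'q'.
With a single group, `findall` returns only what that group captured — 5 items.

['w', 'g', 'w', 'y', 'q']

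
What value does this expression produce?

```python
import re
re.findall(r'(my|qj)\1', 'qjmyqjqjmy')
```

After group 1 captures some text, `\1` only succeeds where that same text appears again.
Because there's exactly one group, `findall` drops the full match and keeps group 1 from the one hit.

['qj']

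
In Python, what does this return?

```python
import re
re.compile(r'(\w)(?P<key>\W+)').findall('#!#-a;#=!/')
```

[('a', ';#=!/')]

This matches a word character (captured); then one or more of a non-word character (captured as 'key').
Scanning left to right: at [4:10] match 'a;#=!/', groups = ('a', ';#=!/').
Multiple groups make `findall` return tuples — one 2-tuple for the one match.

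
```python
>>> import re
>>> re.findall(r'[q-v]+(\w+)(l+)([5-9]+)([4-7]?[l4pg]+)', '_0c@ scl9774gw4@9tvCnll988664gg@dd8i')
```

Multiple groups make `findall` return tuples — one 4-tuple for each match.

[('c', 'l', '977', '4g'), ('Cnl', 'l', '98866', '4gg')]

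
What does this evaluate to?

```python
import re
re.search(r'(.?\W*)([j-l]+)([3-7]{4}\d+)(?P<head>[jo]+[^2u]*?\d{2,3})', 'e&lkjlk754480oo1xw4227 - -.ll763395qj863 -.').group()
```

'e&lkjlk754480oo1xw422'

The pattern matches optionally any character, then zero or more of a non-word character (captured); then one or more of a character in [j-l] (captured); then exactly 4 of a character in [3-7], then one or more of a digit (captured); then one or more of one of [jo], then zero or more of any character except [2u] (lazy), then 2 to 3 of a digit (captured as 'head').
With the lazy modifier that quantifier settles for the fewest repetitions that let the rest of the pattern succeed (the atoms after it are unaffected and can still be greedy).
`re.search` scans for the first position where the pattern succeeds.
The match spans [0:21] → 'e&lkjlk754480oo1xw422'.
Captured: group 1 = 'e&', group 2 = 'lkjlk', group 3 = '754480', group 4 = 'oo1xw422'.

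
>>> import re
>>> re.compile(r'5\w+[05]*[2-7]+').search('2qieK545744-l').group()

'545744'

The match spans [5:11] → '545744'.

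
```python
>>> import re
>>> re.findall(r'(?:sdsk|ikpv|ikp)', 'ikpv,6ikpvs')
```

['ikpv', 'ikpv']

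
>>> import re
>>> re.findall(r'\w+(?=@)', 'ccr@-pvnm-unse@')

['ccr', 'unse']

Because the assertion is zero-width, the text it checks is not consumed and won't appear in the result.
No capturing groups, so `findall` returns the 2 full match strings.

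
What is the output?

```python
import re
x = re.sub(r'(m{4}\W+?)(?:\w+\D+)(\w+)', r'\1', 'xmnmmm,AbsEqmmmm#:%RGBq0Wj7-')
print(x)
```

xmnmmm,AbsEqmmmm#:%-

This matches exactly 4 of the literal 'm', then one or more of a non-word character (lazy) (captured); then one or more of a word character, then one or more of a non-digit (non-capturing group); then one or more of a word character (captured).
Matches: at [12:27] → 'mmmm#:%RGBq0Wj7'.
`\1` in the replacement pulls in group 1's text for each match.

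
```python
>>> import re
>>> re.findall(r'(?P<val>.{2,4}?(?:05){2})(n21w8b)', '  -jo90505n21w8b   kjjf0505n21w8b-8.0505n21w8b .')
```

[('-jo90505', 'n21w8b'), ('kjjf0505', 'n21w8b'), ('-8.0505', 'n21w8b')]

2 groups means each result is a tuple of 2 captured strings — 3 here.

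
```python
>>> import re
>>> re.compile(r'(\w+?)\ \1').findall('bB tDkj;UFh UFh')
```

['UFh']

`\1` is not a pattern — it's the concrete string captured by group 1, re-applied verbatim.
With a single group, `findall` returns only what that group captured — 1 item.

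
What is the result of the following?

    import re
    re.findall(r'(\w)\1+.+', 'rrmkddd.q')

A backreference is literal: `\1` must see the identical characters the first group matched.
Matches: at [0:9] match 'rrmkddd.q', group 1 = 'r'.
`findall` collects group 1 from the one match (1 total).

['r']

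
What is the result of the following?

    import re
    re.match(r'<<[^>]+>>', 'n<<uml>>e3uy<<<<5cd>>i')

`re.match` won't scan ahead — the pattern has to work from the very first character.
Here position 0 doesn't satisfy it, so the call returns None.

None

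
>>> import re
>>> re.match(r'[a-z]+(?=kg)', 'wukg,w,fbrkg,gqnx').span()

Because the assertion is zero-width, the text it checks is not consumed and won't appear in the result.
`re.match` won't scan ahead — the pattern has to work from the very first character.
The match spans [0:2] → 'wu'.

(0, 2)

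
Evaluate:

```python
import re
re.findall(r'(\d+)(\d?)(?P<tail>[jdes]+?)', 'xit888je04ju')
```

The pattern matches one or more of a digit (captured); then optionally a digit (captured); then one or more of one of [jdes] (lazy) (captured as 'tail').
Scanning left to right: at [3:7] match '888j', groups = ('888', '', 'j'); at [8:11] match '04j', groups = ('04', '', 'j').
With 3 capturing groups, `findall` returns a 3-tuple per match.

[('888', '', 'j'), ('04', '', 'j')]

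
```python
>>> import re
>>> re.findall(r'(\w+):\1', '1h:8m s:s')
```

`\1` is not a pattern — it's the concrete string captured by group 1, re-applied verbatim.
`findall` collects group 1 from the one match (1 total).

['s']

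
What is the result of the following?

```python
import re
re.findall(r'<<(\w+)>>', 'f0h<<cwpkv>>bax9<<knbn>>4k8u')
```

['cwpkv', 'knbn']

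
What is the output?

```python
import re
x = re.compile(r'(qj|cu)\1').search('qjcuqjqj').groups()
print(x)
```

`\1` is not a pattern — it's the concrete string captured by group 1, re-applied verbatim.
`re.search` tries every starting position until one works.
The match spans [4:8] → 'qjqj'.
Captured: group 1 = 'qj'.

('qj',)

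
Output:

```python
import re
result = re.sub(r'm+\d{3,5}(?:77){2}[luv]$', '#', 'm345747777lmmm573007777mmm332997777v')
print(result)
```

m345747777lmmm573007777#

This matches one or more of the literal 'm', then 3 to 5 of a digit; then the literal '77' repeated 2 times, then one of [luv]; then anchored at the end.
Each match is replaced by '#'.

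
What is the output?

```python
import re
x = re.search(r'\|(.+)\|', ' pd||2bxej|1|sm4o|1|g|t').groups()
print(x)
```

`search` walks the string left to right and returns the first match it finds.
The match spans [3:22] → '||2bxej|1|sm4o|1|g|'.
Captured: group 1 = '|2bxej|1|sm4o|1|g'.

('|2bxej|1|sm4o|1|g',)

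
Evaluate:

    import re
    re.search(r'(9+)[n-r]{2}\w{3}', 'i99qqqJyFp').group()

'99qqqJy'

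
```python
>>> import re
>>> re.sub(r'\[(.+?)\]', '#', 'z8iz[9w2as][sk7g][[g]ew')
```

'z8iz###ew'

`sub` substitutes '#' at each match site.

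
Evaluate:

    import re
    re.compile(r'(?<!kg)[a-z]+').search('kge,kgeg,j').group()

'kge'

A negative assertion filters positions out without eating any characters.
`search` walks the string left to right and returns the first match it finds.
The match spans [0:3] → 'kge'.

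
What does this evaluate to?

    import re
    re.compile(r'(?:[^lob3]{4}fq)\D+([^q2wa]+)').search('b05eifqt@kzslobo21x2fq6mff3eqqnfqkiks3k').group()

'05eifqt@kzslobo'

Pattern: exactly 4 of any character except [lob3], then the literal 'fq' (non-capturing group); then one or more of a non-digit; then one or more of any character except [q2wa] (captured).
The match spans [1:16] → '05eifqt@kzslobo'.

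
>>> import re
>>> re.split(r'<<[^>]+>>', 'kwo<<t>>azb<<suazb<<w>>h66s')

`split` removes every match and returns the 3 fragments in between.

['kwo', 'azb', 'h66s']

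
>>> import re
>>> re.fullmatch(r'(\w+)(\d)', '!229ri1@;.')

None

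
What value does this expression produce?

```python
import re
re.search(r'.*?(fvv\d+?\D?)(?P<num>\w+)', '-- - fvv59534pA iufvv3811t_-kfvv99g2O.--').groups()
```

('fvv5', '9534pA')

The match spans [0:15] → '-- - fvv59534pA'.
Captured: group 1 = 'fvv5', group 2 = '9534pA'.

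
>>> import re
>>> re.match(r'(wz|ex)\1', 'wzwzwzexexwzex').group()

'wzwz'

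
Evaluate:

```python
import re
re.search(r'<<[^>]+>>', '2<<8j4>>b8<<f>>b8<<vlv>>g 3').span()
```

(1, 8)

The match spans [1:8] → '<<8j4>>'.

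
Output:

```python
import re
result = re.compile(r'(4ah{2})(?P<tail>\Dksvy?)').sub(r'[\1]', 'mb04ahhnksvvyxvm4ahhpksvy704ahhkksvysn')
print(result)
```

The replacement refers to a captured group, so each match is rewritten using its own captured text.

mb0[4ahh]vyxvm[4ahh]70[4ahh]sn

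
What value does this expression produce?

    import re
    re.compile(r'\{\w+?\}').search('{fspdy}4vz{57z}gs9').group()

Unlike `match`, `search` isn't anchored — it looks for the pattern anywhere in the string.
The match spans [0:7] → '{fspdy}'.

'{fspdy}'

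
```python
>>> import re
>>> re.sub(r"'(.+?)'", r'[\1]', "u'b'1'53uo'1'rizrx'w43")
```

'u[b]1[53uo]1[rizrx]w43'

A `+?`/`*?`/`{m,n}?` starts at its minimum and grows only as far as needed for what follows to match.
The replacement refers to a captured group, so each match is rewritten using its own captured text.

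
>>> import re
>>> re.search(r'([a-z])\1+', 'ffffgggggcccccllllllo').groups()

('f',)

The match spans [0:4] → 'ffff'.
Captured: group 1 = 'f'.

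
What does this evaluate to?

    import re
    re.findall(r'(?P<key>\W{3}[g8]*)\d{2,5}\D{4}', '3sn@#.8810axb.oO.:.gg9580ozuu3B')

['@#.88', '.:.gg']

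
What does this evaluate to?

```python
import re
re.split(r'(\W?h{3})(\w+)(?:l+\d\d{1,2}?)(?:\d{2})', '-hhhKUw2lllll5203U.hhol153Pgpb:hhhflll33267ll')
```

['', '-hhh', 'KUw2llll', 'U.hhol153Pgpb', ':hhh', 'fll', '7ll']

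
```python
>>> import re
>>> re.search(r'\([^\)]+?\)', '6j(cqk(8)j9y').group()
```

`re.search` tries every starting position until one works.
The match spans [2:9] → '(cqk(8)'.

'(cqk(8)'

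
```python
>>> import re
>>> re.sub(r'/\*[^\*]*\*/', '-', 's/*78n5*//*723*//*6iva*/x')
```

's---x'

`sub` substitutes '-' at each match site.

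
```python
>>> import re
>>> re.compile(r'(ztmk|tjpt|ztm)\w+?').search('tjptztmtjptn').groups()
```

('tjpt',)

`re.search` tries every starting position until one works.
The match spans [0:5] → 'tjptz'.
Captured: group 1 = 'tjpt'.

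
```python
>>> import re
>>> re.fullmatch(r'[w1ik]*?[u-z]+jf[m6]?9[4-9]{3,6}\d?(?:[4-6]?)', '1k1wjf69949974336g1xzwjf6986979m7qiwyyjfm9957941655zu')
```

This matches zero or more of one of [w1ik] (lazy); then one or more of a character in [u-z]; then the literal 'jf', then optionally one of [m6], then a literal '9'; then 3 to 6 of a character in [4-9], then optionally a digit; then optionally a character in [4-6] (non-capturing group).
`re.fullmatch` is like wrapping the pattern in `^…$` (in single-line mode).
Here the pattern can't cover the whole string, so the call returns None.

None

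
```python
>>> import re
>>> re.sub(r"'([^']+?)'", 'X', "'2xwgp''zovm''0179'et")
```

'XXXet'

Matches: at [0:7] → "'2xwgp'"; at [7:13] → "'zovm'"; at [13:19] → "'0179'".
Every occurrence is swapped for 'X'.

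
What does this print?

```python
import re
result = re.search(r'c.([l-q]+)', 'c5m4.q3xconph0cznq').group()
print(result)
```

The pattern matches the literal 'c', then any character; then one or more of a character in [l-q] (captured).
The match spans [0:3] → 'c5m'.

c5m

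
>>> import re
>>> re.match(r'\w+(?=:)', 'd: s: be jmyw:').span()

(0, 1)

The `(?=…)`/`(?<=…)` assertion just peeks at neighbouring text; it doesn't advance the match position.
`match` is anchored at position 0; if the pattern doesn't fit there, it returns None.
The match spans [0:1] → 'd'.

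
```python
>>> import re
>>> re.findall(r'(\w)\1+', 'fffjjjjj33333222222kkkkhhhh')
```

['f', 'j', '3', '2', 'k', 'h']

After group 1 captures some text, `\1` only succeeds where that same text appears again.
Walking the string: at [0:3] match 'fff', group 1 = 'f'; at [3:8] match 'jjjjj', group 1 = 'j'; at [8:13] match '33333', group 1 = '3'; at [13:19] match '222222', group 1 = '2'; at [19:23] match 'kkkk', group 1 = 'k'; ….
One capturing group, so `findall` returns just the captured substring from each match — 6 in all.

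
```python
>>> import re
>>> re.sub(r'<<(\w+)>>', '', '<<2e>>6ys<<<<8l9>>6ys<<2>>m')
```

Matches: at [0:6] → '<<2e>>'; at [11:18] → '<<8l9>>'; at [21:26] → '<<2>>'.
Every occurrence is swapped for ''.

'6ys<<6ysm'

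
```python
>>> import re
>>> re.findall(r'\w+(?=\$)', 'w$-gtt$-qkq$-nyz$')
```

The lookaround is zero-width — it requires the adjacent text to match without consuming it, so the asserted text isn't part of the match.
No capturing groups, so `findall` returns the 4 full match strings.

['w', 'gtt', 'qkq', 'nyz']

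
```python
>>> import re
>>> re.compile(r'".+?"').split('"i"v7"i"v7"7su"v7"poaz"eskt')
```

['', 'v7', 'v7', 'v7', 'eskt']

With the lazy modifier that quantifier settles for the fewest repetitions that let the rest of the pattern succeed (the atoms after it are unaffected and can still be greedy).
Matches to split on: at [0:3] → '"i"'; at [5:8] → '"i"'; at [10:15] → '"7su"'; at [17:23] → '"poaz"'.
Each match becomes a cut point; 5 segments remain.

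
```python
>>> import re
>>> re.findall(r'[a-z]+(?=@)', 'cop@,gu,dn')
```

['cop']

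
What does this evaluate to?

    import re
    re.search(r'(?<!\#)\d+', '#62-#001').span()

(2, 3)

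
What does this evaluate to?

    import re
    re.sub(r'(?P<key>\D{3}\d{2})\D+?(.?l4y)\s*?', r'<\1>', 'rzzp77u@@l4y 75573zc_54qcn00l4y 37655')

'r<zzp77> 75573zc_54qcn00l4y 37655'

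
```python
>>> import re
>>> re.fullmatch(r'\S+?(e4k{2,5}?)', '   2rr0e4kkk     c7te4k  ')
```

`re.fullmatch` requires the pattern to consume the entire string.
Here the pattern can't cover the whole string, so the call returns None.

None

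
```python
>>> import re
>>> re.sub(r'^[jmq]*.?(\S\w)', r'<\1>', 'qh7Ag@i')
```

'<7A>g@i'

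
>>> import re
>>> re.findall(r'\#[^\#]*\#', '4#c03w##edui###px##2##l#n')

['#c03w#', '#edui#', '##', '##', '##']

`findall` yields the raw match text (5 of them) because the pattern has no groups.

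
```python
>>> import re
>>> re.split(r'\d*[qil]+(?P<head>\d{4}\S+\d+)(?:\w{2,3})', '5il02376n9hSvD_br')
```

The pattern matches zero or more of a digit, then one or more of one of [qil]; then exactly 4 of a digit, then one or more of a non-whitespace character, then one or more of a digit (captured as 'head'); then 2 to 3 of a word character (non-capturing group).
Matches to split on: at [0:13] → '5il02376n9hSv'.
Because the pattern has a capturing group, `split` also inserts each captured text between the pieces.

['', '02376n9', 'D_br']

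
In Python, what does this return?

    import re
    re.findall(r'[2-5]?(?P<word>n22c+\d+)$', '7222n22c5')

The pattern matches optionally a character in [2-5]; then the literal 'n22', then one or more of a literal 'c', then one or more of a digit (captured as 'word'); then anchored at the end.
`findall` collects group 1 from the one match (1 total).

['n22c5']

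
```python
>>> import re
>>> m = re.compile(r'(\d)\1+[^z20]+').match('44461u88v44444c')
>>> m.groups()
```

('4',)

The match spans [0:15] → '44461u88v44444c'.
Captured: group 1 = '4'.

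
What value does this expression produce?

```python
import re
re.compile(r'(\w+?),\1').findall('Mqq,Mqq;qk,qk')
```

['Mqq', 'qk']

`\1` has to match the exact text group 1 already captured.
`findall` collects group 1 from each match (2 total).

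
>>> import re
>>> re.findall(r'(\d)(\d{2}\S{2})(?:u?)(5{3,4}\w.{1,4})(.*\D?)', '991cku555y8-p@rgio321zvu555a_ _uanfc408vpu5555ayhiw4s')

Pattern: a digit (captured); then exactly 2 of a digit, then exactly 2 of a non-whitespace character (captured); then optionally a literal 'u' (non-capturing group); then 3 to 4 of the literal '5', then a word character, then 1 to 4 of any character (captured); then zero or more of any character, then optionally a non-digit (captured).
Matches: at [0:53] match '991cku555y8-p@rgio321zvu555a_ _uanfc408vpu5555ayhiw4s', groups = ('9', '91ck', '555y8-p@', 'rgio321zvu555a_ _uanfc408vpu5555ayhiw4s').
With 4 capturing groups, `findall` returns a 4-tuple per match.

[('9', '91ck', '555y8-p@', 'rgio321zvu555a_ _uanfc408vpu5555ayhiw4s')]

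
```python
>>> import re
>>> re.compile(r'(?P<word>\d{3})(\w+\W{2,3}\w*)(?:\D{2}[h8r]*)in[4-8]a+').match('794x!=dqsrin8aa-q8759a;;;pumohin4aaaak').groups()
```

This matches exactly 3 of a digit (captured as 'word'); then one or more of a word character, then 2 to 3 of a non-word character, then zero or more of a word character (captured); then exactly 2 of a non-digit, then zero or more of one of [h8r] (non-capturing group); then the literal 'in', then a character in [4-8]; then one or more of a literal 'a'.
`re.match` only tries the pattern at the start of the string.
The match spans [0:15] → '794x!=dqsrin8aa'.
Captured: group 1 = '794', group 2 = 'x!=dq'.

('794', 'x!=dq')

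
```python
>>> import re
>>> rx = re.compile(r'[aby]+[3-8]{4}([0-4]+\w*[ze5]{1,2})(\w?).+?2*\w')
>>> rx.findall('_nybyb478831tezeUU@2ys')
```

[('31teze', 'U')]

`findall` packs the 2 group values into a tuple for every match.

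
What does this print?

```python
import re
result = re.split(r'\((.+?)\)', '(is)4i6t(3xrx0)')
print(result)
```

['', 'is', '4i6t', '3xrx0', '']

A non-greedy quantifier consumes as few characters as it can — just enough that the remainder of the pattern still matches from where it stops; whatever follows it matches normally.
Matches to split on: at [0:4] → '(is)'; at [8:15] → '(3xrx0)'.
The group in the pattern means `split` returns the separators' captures alongside the pieces.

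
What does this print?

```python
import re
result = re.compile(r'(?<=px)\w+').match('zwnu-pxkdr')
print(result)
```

None

The lookaround is zero-width — it requires the adjacent text to match without consuming it, so the asserted text isn't part of the match.
`re.match` won't scan ahead — the pattern has to work from the very first character.
Here the pattern fails at index 0, so the call returns None.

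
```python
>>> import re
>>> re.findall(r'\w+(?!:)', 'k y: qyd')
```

['k', 'qyd']

The negative lookaround is zero-width — it rules out positions where the adjacent text would match, without consuming anything.
Scanning left to right: at [0:1] → 'k'; at [5:8] → 'qyd'.
No capturing groups, so `findall` returns the 2 full match strings.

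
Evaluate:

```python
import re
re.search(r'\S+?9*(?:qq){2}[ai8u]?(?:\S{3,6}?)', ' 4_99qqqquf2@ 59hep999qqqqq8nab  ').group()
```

This matches one or more of a non-whitespace character (lazy), then zero or more of a literal '9'; then the literal 'qq' repeated 2 times, then optionally one of [ai8u]; then 3 to 6 of a non-whitespace character (lazy) (non-capturing group).
`re.search` scans for the first position where the pattern succeeds.
The match spans [1:13] → '4_99qqqquf2@'.

'4_99qqqquf2@'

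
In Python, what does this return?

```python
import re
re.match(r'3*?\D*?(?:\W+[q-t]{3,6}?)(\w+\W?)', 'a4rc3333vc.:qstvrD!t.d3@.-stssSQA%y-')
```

None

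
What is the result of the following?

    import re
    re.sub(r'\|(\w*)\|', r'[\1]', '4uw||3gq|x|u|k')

'4uw[]3gq[x]u|k'

`\1` in the replacement pulls in group 1's text for each match.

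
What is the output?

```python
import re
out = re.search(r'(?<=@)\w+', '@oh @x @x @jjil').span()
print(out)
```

The `(?=…)`/`(?<=…)` assertion just peeks at neighbouring text; it doesn't advance the match position.
`search` walks the string left to right and returns the first match it finds.
The match spans [1:3] → 'oh'.

(1, 3)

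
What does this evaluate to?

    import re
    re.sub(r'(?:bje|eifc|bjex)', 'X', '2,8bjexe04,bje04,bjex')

'2,8Xxe04,X04,Xx'

Branches in `(...|...)` are attempted left-to-right; the first branch that allows the whole pattern to succeed is taken.
`sub` substitutes 'X' at each match site.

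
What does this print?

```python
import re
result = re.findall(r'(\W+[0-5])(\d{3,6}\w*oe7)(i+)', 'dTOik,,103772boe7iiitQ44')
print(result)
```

[(',,1', '03772boe7', 'iii')]

Pattern: one or more of a non-word character, then a character in [0-5] (captured); then 3 to 6 of a digit, then zero or more of a word character, then the literal 'oe7' (captured); then one or more of a literal 'i' (captured).
Matches: at [5:20] match ',,103772boe7iii', groups = (',,1', '03772boe7', 'iii').
Multiple groups make `findall` return tuples — one 3-tuple for the one match.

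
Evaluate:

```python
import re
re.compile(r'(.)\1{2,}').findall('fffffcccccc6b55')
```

['f', 'c']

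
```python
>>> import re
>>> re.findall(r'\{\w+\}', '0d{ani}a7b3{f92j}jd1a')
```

Walking the string: at [2:7] → '{ani}'; at [11:17] → '{f92j}'.
With no groups in the pattern, `findall` gives back each whole match — 2 here.

['{ani}', '{f92j}']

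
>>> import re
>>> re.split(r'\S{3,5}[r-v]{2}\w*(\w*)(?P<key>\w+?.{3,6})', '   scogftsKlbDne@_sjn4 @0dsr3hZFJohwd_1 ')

['   ', '', 'e@_sjn4', ' ', '', 'd_1 ', '']

This matches 3 to 5 of a non-whitespace character, then exactly 2 of a character in [r-v], then zero or more of a word character; then zero or more of a word character (captured); then one or more of a word character (lazy), then 3 to 6 of any character (captured as 'key').
Matches to split on: at [3:22] → 'scogftsKlbDne@_sjn4'; at [23:40] → '@0dsr3hZFJohwd_1 '.
With a capturing group present, the delimiter's captured portion is kept in the result list.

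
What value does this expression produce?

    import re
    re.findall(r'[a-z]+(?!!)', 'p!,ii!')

['i']

`(?!…)`/`(?<!…)` only lets a position through if the neighbouring text does NOT match; no characters are consumed.
`findall` yields the raw match text (1 of them) because the pattern has no groups.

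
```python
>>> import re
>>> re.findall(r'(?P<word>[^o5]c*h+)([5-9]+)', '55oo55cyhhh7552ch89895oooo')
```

[('yhhh', '755'), ('2ch', '89895')]

The pattern matches any character except [o5], then zero or more of a literal 'c', then one or more of the literal 'h' (captured as 'word'); then one or more of a character in [5-9] (captured).
Matches: at [7:14] match 'yhhh755', groups = ('yhhh', '755'); at [14:22] match '2ch89895', groups = ('2ch', '89895').
With 2 capturing groups, `findall` returns a 2-tuple per match.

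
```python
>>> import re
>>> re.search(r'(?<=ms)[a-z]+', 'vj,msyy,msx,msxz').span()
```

The positive lookaround only admits positions where the adjacent text matches; those characters stay outside the span.
Unlike `match`, `search` isn't anchored — it looks for the pattern anywhere in the string.
The match spans [5:7] → 'yy'.

(5, 7)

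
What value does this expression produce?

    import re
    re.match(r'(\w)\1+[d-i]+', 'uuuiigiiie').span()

(0, 10)

After group 1 captures some text, `\1` only succeeds where that same text appears again.
`re.match` only tries the pattern at the start of the string.
The match spans [0:10] → 'uuuiigiiie'.
Captured: group 1 = 'u'.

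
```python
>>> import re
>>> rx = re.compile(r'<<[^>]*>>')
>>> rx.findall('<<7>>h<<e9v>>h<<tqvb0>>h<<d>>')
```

Since nothing is captured, `findall` lists the 4 matched substrings directly.

['<<7>>', '<<e9v>>', '<<tqvb0>>', '<<d>>']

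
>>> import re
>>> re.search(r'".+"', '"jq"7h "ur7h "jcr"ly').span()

(0, 18)

`search` walks the string left to right and returns the first match it finds.
The match spans [0:18] → '"jq"7h "ur7h "jcr"'.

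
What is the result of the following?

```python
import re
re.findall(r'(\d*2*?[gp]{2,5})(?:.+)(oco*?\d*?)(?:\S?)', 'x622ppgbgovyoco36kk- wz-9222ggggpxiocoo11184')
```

The pattern matches zero or more of a digit, then zero or more of the literal '2' (lazy), then 2 to 5 of one of [gp] (captured); then one or more of any character (non-capturing group); then the literal 'oc', then zero or more of the literal 'o' (lazy), then zero or more of a digit (lazy) (captured); then optionally a non-whitespace character (non-capturing group).
With the lazy modifier that quantifier settles for the fewest repetitions that let the rest of the pattern succeed (the atoms after it are unaffected and can still be greedy).
Scanning left to right: at [1:38] match '622ppgbgovyoco36kk- wz-9222ggggpxioco', groups = ('622ppg', 'oc').
`findall` packs the 2 group values into a tuple for every match.

[('622ppg', 'oc')]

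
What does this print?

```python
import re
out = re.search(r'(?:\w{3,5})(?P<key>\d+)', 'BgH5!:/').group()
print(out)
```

Pattern: 3 to 5 of a word character (non-capturing group); then one or more of a digit (captured as 'key').
`search` walks the string left to right and returns the first match it finds.
The match spans [0:4] → 'BgH5'.
Captured: group 1 = '5'.

BgH5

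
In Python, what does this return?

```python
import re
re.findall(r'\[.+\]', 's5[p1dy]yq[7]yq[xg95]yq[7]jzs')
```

['[p1dy]yq[7]yq[xg95]yq[7]']

`findall` yields the raw match text (1 of them) because the pattern has no groups.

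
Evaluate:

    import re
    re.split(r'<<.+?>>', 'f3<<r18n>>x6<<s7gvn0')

Matches to split on: at [2:10] → '<<r18n>>'.
Splitting on the pattern gives 2 pieces.

['f3', 'x6<<s7gvn0']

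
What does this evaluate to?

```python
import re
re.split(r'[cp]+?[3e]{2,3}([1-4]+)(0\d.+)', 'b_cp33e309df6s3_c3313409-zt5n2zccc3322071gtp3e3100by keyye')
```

This matches one or more of one of [cp] (lazy), then 2 to 3 of one of [3e]; then one or more of a character in [1-4] (captured); then a literal '0', then a digit, then one or more of any character (captured).
Matches to split on: at [2:58] → 'cp33e309df6s3_c3313409-zt5n2zccc3322071gtp3e3100by keyye'.
Because the pattern has a capturing group, `split` also inserts each captured text between the pieces.

['b_', '3', '09df6s3_c3313409-zt5n2zccc3322071gtp3e3100by keyye', '']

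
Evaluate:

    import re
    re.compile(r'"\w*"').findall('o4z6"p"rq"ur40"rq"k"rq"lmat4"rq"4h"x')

Matches: at [4:7] → '"p"'; at [9:15] → '"ur40"'; at [17:20] → '"k"'; at [22:29] → '"lmat4"'; at [31:35] → '"4h"'.
Since nothing is captured, `findall` lists the 5 matched substrings directly.

['"p"', '"ur40"', '"k"', '"lmat4"', '"4h"']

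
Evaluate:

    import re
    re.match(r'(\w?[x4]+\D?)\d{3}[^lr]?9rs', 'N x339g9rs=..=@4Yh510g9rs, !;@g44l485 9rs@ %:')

None

With `match`, the pattern is implicitly anchored at the beginning.
Here position 0 doesn't satisfy it, so the call returns None.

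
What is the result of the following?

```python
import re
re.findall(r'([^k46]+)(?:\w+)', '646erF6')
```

['erF']

`findall` collects group 1 from the one match (1 total).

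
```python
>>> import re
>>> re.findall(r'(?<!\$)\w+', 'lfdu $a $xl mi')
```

['lfdu', 'l', 'mi']

`(?!…)`/`(?<!…)` only lets a position through if the neighbouring text does NOT match; no characters are consumed.
Since nothing is captured, `findall` lists the 3 matched substrings directly.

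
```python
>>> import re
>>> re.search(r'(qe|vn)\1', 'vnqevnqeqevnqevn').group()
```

`\1` has to match the exact text group 1 already captured.
Unlike `match`, `search` isn't anchored — it looks for the pattern anywhere in the string.
The match spans [6:10] → 'qeqe'.
Captured: group 1 = 'qe'.

'qeqe'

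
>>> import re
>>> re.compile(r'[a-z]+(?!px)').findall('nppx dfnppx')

['nppx', 'dfnppx']

The negative lookahead/lookbehind blocks any match where the forbidden context is present.
No capturing groups, so `findall` returns the 2 full match strings.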